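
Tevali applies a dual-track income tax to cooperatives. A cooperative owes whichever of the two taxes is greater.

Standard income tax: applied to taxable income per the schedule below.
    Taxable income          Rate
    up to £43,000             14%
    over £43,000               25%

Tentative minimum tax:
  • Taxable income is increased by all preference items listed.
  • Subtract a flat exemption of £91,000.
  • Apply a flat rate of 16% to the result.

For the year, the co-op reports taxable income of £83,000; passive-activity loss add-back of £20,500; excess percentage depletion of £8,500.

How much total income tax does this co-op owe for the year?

Standard income tax:
  £43,000 × 14% = £6,020
  £40,000 × 25% = £10,000
  → £16,020

Tentative minimum tax:
  Adjusted income: £83,000 + £20,500 + £8,500 = £112,000
  Less exemption £91,000 → base £21,000
  £21,000 × 16% = £3,360

£16,020 > £3,360, so the standard income tax governs.

£16,020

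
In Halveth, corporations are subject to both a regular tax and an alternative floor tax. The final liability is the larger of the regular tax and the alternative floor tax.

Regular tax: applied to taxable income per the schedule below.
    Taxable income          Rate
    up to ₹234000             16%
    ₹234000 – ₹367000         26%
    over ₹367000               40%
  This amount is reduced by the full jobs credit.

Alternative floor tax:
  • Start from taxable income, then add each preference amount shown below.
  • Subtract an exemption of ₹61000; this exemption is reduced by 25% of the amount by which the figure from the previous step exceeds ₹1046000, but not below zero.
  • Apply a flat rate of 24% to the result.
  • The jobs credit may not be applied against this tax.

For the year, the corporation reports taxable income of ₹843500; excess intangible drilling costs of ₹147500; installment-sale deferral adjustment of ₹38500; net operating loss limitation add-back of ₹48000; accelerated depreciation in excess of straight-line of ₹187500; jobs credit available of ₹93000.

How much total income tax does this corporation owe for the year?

Regular tax:
  ₹234000 × 16% = ₹37440
  ₹133000 × 26% = ₹34580
  ₹476500 × 40% = ₹190600
  → ₹262620
  Less jobs credit ₹93000 → ₹169620

Alternative floor tax:
  Adjusted income: ₹843500 + ₹147500 + ₹38500 + ₹48000 + ₹187500 = ₹1265000
  Exemption: ₹61000 − 25% × (₹1265000 − ₹1046000) = ₹61000 − ₹54750 = ₹6250
  Base: ₹1265000 − ₹6250 = ₹1258750
  ₹1258750 × 24% = ₹302100

₹302100 > ₹169620, so the alternative floor tax is the binding amount.

₹302100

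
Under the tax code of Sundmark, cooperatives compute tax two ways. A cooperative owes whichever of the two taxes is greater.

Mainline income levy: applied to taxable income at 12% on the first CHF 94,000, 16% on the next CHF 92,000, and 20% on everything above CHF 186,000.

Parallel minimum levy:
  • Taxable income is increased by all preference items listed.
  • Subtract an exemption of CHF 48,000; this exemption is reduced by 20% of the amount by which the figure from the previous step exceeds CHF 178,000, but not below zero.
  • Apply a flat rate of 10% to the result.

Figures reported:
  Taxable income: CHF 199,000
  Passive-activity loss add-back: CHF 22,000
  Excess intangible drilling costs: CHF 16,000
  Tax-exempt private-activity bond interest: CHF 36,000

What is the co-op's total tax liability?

CHF 28,600

Mainline income levy:
  CHF 94,000 × 12% = CHF 11,280
  CHF 92,000 × 16% = CHF 14,720
  CHF 13,000 × 20% = CHF 2,600
  → CHF 28,600

Parallel minimum levy:
  Adjusted income: CHF 199,000 + CHF 22,000 + CHF 16,000 + CHF 36,000 = CHF 273,000
  Exemption: CHF 48,000 − 20% × (CHF 273,000 − CHF 178,000) = CHF 48,000 − CHF 19,000 = CHF 29,000
  Base: CHF 273,000 − CHF 29,000 = CHF 244,000
  CHF 244,000 × 10% = CHF 24,400

CHF 28,600 > CHF 24,400, so the mainline income levy governs.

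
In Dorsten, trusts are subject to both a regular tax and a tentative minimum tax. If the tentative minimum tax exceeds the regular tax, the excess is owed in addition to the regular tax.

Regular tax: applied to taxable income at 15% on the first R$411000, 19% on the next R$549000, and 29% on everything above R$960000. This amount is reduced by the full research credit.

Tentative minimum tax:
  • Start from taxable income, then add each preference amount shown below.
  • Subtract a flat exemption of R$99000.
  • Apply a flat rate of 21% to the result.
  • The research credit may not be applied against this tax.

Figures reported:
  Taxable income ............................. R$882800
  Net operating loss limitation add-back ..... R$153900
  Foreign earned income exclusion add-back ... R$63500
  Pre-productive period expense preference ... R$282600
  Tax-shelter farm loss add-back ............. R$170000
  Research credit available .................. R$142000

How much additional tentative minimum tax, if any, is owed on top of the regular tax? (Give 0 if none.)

R$296006

Regular tax:
  R$411000 × 15% = R$61650
  R$471800 × 19% = R$89642
  → R$151292
  Less research credit R$142000 → R$9292

Tentative minimum tax:
  Adjusted income: R$882800 + R$153900 + R$63500 + R$282600 + R$170000 = R$1552800
  Less exemption R$99000 → base R$1453800
  R$1453800 × 21% = R$305298

Excess of tentative minimum tax over regular tax: R$305298 − R$9292 = R$296006.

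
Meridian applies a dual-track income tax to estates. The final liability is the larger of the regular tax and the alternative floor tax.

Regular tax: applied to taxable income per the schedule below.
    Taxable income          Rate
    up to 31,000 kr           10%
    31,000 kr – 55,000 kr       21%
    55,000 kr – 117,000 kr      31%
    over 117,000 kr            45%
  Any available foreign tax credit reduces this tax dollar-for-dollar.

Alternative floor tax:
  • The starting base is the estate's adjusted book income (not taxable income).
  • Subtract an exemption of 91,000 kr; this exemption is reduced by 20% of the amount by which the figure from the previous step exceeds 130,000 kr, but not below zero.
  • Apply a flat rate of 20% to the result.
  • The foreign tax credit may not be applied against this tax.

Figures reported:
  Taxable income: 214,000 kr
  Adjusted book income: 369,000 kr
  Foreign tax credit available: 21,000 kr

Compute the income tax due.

Regular tax:
  31,000 kr × 10% = 3,100 kr
  24,000 kr × 21% = 5,040 kr
  62,000 kr × 31% = 19,220 kr
  97,000 kr × 45% = 43,650 kr
  → 71,010 kr
  Less foreign tax credit 21,000 kr → 50,010 kr

Alternative floor tax:
  Base (adjusted book income): 369,000 kr
  Exemption: 91,000 kr − 20% × (369,000 kr − 130,000 kr) = 91,000 kr − 47,800 kr = 43,200 kr
  Base: 369,000 kr − 43,200 kr = 325,800 kr
  325,800 kr × 20% = 65,160 kr

65,160 kr > 50,010 kr, so the alternative floor tax is the binding amount.

65,160 kr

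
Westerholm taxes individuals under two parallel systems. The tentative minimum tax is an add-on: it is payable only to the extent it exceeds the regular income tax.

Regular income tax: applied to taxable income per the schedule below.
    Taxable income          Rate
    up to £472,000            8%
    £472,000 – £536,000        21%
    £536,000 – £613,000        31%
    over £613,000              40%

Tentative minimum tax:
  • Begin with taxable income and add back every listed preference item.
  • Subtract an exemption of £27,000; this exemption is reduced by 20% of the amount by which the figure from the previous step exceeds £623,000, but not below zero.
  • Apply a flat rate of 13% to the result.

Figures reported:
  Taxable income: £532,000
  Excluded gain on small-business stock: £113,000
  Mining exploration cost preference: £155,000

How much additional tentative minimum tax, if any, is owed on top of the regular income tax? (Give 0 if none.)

£53,640

Tentative minimum tax:
  Adjusted income: £532,000 + £113,000 + £155,000 = £800,000
  Exemption: 20% × (£800,000 − £623,000) = £35,400 ≥ £27,000, so the exemption is fully phased out
  Base: £800,000 − £0 = £800,000
  £800,000 × 13% = £104,000

Regular income tax:
  £472,000 × 8% = £37,760
  £60,000 × 21% = £12,600
  → £50,360

Excess of tentative minimum tax over regular income tax: £104,000 − £50,360 = £53,640.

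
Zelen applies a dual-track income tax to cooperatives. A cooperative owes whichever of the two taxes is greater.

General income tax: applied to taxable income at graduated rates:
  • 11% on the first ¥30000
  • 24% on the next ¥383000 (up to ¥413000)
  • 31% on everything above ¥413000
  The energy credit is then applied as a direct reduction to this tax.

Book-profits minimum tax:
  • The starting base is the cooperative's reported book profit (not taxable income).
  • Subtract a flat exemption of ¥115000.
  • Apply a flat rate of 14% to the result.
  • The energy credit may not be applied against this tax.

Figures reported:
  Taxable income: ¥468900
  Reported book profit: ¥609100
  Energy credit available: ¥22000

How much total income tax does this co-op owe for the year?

¥90549

General income tax:
  ¥30000 × 11% = ¥3300
  ¥383000 × 24% = ¥91920
  ¥55900 × 31% = ¥17329
  → ¥112549
  Less energy credit ¥22000 → ¥90549

Book-profits minimum tax:
  Base (reported book profit): ¥609100
  Less exemption ¥115000 → base ¥494100
  ¥494100 × 14% = ¥69174

¥90549 > ¥69174, so the general income tax governs.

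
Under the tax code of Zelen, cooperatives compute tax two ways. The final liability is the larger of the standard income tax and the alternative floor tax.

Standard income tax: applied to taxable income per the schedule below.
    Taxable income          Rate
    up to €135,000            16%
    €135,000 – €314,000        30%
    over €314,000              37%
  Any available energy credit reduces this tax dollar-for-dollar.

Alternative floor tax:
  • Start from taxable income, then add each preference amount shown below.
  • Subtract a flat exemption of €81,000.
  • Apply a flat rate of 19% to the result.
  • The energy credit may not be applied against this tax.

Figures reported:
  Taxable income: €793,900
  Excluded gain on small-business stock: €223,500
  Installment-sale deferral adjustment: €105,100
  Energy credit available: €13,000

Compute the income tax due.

€239,863

Standard income tax:
  €135,000 × 16% = €21,600
  €179,000 × 30% = €53,700
  €479,900 × 37% = €177,563
  → €252,863
  Less energy credit €13,000 → €239,863

Alternative floor tax:
  Adjusted income: €793,900 + €223,500 + €105,100 = €1,122,500
  Less exemption €81,000 → base €1,041,500
  €1,041,500 × 19% = €197,885

€239,863 > €197,885, so the standard income tax governs.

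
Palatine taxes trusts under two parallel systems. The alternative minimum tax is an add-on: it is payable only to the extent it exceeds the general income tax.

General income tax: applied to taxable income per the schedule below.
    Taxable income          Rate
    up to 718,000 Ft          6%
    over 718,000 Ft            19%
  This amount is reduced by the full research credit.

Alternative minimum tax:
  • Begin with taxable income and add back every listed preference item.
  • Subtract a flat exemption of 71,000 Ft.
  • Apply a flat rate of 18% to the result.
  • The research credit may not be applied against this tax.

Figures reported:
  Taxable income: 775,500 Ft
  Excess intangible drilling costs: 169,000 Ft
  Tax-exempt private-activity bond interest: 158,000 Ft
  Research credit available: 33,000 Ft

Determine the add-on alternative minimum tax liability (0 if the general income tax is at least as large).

164,665 Ft

General income tax:
  718,000 Ft × 6% = 43,080 Ft
  57,500 Ft × 19% = 10,925 Ft
  → 54,005 Ft
  Less research credit 33,000 Ft → 21,005 Ft

Alternative minimum tax:
  Adjusted income: 775,500 Ft + 169,000 Ft + 158,000 Ft = 1,102,500 Ft
  Less exemption 71,000 Ft → base 1,031,500 Ft
  1,031,500 Ft × 18% = 185,670 Ft

Excess of alternative minimum tax over general income tax: 185,670 Ft − 21,005 Ft = 164,665 Ft.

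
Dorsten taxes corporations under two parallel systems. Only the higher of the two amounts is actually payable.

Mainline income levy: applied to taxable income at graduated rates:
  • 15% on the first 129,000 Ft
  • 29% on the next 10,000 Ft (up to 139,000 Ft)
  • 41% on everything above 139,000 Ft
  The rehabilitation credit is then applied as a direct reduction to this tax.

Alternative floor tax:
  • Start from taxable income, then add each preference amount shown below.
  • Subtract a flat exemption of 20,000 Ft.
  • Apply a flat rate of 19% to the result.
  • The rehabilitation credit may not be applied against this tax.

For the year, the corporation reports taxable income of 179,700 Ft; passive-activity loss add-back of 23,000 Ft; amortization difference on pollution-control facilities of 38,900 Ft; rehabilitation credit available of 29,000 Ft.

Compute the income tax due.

Alternative floor tax:
  Adjusted income: 179,700 Ft + 23,000 Ft + 38,900 Ft = 241,600 Ft
  Less exemption 20,000 Ft → base 221,600 Ft
  221,600 Ft × 19% = 42,104 Ft

Mainline income levy:
  129,000 Ft × 15% = 19,350 Ft
  10,000 Ft × 29% = 2,900 Ft
  40,700 Ft × 41% = 16,687 Ft
  → 38,937 Ft
  Less rehabilitation credit 29,000 Ft → 9,937 Ft

42,104 Ft > 9,937 Ft, so the alternative floor tax is the binding amount.

42,104 Ft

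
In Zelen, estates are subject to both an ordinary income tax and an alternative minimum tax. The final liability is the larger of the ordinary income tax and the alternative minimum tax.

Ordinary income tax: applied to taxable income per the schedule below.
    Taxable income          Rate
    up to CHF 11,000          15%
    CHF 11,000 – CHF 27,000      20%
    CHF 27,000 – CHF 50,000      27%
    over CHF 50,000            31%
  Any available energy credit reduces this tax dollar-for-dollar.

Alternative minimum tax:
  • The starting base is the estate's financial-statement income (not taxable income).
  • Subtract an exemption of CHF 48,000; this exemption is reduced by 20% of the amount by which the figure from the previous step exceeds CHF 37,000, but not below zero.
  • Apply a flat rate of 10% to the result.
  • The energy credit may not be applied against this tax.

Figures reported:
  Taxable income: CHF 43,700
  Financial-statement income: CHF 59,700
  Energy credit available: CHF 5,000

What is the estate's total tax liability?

CHF 4,359

Ordinary income tax:
  CHF 11,000 × 15% = CHF 1,650
  CHF 16,000 × 20% = CHF 3,200
  CHF 16,700 × 27% = CHF 4,509
  → CHF 9,359
  Less energy credit CHF 5,000 → CHF 4,359

Alternative minimum tax:
  Base (financial-statement income): CHF 59,700
  Exemption: CHF 48,000 − 20% × (CHF 59,700 − CHF 37,000) = CHF 48,000 − CHF 4,540 = CHF 43,460
  Base: CHF 59,700 − CHF 43,460 = CHF 16,240
  CHF 16,240 × 10% = CHF 1,624

CHF 4,359 > CHF 1,624, so the ordinary income tax governs.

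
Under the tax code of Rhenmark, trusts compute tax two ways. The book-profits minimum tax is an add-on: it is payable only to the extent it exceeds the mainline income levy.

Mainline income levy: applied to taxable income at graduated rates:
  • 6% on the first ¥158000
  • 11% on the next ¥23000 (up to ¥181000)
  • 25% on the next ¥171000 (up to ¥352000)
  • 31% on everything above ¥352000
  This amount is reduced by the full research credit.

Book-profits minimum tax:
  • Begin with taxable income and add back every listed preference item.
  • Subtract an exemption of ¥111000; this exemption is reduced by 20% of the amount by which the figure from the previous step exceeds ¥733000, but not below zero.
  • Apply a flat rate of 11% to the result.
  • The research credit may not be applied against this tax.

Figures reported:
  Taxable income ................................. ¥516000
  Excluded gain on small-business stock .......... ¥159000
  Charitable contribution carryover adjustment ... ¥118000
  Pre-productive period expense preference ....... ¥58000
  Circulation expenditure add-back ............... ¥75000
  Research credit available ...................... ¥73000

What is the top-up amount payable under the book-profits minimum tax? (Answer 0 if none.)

¥61296

Book-profits minimum tax:
  Adjusted income: ¥516000 + ¥159000 + ¥118000 + ¥58000 + ¥75000 = ¥926000
  Exemption: ¥111000 − 20% × (¥926000 − ¥733000) = ¥111000 − ¥38600 = ¥72400
  Base: ¥926000 − ¥72400 = ¥853600
  ¥853600 × 11% = ¥93896

Mainline income levy:
  ¥158000 × 6% = ¥9480
  ¥23000 × 11% = ¥2530
  ¥171000 × 25% = ¥42750
  ¥164000 × 31% = ¥50840
  → ¥105600
  Less research credit ¥73000 → ¥32600

Excess of book-profits minimum tax over mainline income levy: ¥93896 − ¥32600 = ¥61296.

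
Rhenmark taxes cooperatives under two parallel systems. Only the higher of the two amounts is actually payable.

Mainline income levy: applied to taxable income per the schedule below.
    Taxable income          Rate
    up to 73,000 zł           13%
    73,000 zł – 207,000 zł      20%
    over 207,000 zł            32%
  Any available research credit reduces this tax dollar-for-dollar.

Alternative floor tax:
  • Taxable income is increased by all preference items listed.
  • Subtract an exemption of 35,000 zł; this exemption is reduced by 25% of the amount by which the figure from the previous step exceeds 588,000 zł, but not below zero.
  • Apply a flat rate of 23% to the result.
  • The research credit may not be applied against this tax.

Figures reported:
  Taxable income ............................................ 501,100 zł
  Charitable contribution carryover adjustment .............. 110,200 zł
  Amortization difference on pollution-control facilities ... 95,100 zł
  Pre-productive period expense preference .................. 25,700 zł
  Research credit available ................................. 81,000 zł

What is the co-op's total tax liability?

Mainline income levy:
  73,000 zł × 13% = 9,490 zł
  134,000 zł × 20% = 26,800 zł
  294,100 zł × 32% = 94,112 zł
  → 130,402 zł
  Less research credit 81,000 zł → 49,402 zł

Alternative floor tax:
  Adjusted income: 501,100 zł + 110,200 zł + 95,100 zł + 25,700 zł = 732,100 zł
  Exemption: 25% × (732,100 zł − 588,000 zł) = 36,025 zł ≥ 35,000 zł, so the exemption is fully phased out
  Base: 732,100 zł − 0 zł = 732,100 zł
  732,100 zł × 23% = 168,383 zł

168,383 zł > 49,402 zł, so the alternative floor tax is the binding amount.

168,383 zł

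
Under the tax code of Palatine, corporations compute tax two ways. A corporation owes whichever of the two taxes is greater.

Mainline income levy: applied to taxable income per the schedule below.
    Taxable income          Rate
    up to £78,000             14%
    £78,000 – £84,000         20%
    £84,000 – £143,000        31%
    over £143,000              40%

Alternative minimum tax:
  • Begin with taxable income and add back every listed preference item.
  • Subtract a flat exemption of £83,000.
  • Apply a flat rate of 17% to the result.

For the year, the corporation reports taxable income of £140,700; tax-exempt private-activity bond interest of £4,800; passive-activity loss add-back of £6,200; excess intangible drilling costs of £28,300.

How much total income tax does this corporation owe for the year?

£29,697

Mainline income levy:
  £78,000 × 14% = £10,920
  £6,000 × 20% = £1,200
  £56,700 × 31% = £17,577
  → £29,697

Alternative minimum tax:
  Adjusted income: £140,700 + £4,800 + £6,200 + £28,300 = £180,000
  Less exemption £83,000 → base £97,000
  £97,000 × 17% = £16,490

£29,697 > £16,490, so the mainline income levy governs.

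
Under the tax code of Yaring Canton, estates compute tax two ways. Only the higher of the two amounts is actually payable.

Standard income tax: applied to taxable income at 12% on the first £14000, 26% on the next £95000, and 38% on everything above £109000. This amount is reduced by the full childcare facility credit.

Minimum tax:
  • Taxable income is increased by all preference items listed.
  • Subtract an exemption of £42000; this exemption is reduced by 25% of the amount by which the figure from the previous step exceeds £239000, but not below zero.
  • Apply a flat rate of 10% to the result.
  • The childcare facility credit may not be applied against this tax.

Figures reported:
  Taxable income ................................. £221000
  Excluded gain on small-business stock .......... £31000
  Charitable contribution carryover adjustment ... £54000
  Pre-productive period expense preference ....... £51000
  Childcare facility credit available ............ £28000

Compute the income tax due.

£40940

Minimum tax:
  Adjusted income: £221000 + £31000 + £54000 + £51000 = £357000
  Exemption: £42000 − 25% × (£357000 − £239000) = £42000 − £29500 = £12500
  Base: £357000 − £12500 = £344500
  £344500 × 10% = £34450

Standard income tax:
  £14000 × 12% = £1680
  £95000 × 26% = £24700
  £112000 × 38% = £42560
  → £68940
  Less childcare facility credit £28000 → £40940

£40940 > £34450, so the standard income tax governs.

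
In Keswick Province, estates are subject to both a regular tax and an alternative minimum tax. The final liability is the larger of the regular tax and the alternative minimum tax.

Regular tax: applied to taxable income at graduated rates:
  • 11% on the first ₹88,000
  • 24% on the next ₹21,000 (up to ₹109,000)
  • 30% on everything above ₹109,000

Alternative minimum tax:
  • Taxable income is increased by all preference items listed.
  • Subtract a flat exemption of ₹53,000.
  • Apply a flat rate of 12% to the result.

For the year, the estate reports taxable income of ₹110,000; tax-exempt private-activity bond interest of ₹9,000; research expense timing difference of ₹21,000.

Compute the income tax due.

Alternative minimum tax:
  Adjusted income: ₹110,000 + ₹9,000 + ₹21,000 = ₹140,000
  Less exemption ₹53,000 → base ₹87,000
  ₹87,000 × 12% = ₹10,440

Regular tax:
  ₹88,000 × 11% = ₹9,680
  ₹21,000 × 24% = ₹5,040
  ₹1,000 × 30% = ₹300
  → ₹15,020

₹15,020 > ₹10,440, so the regular tax governs.

₹15,020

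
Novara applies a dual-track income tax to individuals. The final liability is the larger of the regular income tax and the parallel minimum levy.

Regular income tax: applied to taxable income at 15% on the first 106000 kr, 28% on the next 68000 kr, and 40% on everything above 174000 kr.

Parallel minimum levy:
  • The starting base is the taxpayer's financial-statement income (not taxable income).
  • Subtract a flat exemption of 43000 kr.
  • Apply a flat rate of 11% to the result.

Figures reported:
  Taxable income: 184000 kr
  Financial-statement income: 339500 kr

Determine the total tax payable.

Parallel minimum levy:
  Base (financial-statement income): 339500 kr
  Less exemption 43000 kr → base 296500 kr
  296500 kr × 11% = 32615 kr

Regular income tax:
  106000 kr × 15% = 15900 kr
  68000 kr × 28% = 19040 kr
  10000 kr × 40% = 4000 kr
  → 38940 kr

38940 kr > 32615 kr, so the regular income tax governs.

38940 kr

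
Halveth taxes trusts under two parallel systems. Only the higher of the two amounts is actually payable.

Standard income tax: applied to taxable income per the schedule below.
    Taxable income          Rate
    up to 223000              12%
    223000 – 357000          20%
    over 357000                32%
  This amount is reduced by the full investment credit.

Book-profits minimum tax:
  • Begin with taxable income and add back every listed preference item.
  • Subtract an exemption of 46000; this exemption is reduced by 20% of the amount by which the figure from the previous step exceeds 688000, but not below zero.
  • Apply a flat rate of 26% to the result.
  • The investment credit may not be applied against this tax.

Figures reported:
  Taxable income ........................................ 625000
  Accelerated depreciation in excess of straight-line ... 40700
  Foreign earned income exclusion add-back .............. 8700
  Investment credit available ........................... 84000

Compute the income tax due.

Book-profits minimum tax:
  Adjusted income: 625000 + 40700 + 8700 = 674400
  Exemption: 674400 ≤ 688000, so full 46000 applies
  Base: 674400 − 46000 = 628400
  628400 × 26% = 163384

Standard income tax:
  223000 × 12% = 26760
  134000 × 20% = 26800
  268000 × 32% = 85760
  → 139320
  Less investment credit 84000 → 55320

163384 > 55320, so the book-profits minimum tax is the binding amount.

163384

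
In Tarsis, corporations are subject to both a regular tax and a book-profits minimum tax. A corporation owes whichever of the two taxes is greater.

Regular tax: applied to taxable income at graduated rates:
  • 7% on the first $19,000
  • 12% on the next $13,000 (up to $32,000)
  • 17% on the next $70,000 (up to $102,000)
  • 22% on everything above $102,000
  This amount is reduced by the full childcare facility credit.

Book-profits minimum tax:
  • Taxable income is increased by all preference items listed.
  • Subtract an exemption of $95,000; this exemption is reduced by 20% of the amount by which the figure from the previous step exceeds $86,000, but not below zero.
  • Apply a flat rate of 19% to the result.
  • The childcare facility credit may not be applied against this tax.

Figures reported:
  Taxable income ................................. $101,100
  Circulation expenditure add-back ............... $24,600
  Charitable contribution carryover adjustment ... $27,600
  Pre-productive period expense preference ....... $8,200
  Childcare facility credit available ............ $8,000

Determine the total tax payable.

Book-profits minimum tax:
  Adjusted income: $101,100 + $24,600 + $27,600 + $8,200 = $161,500
  Exemption: $95,000 − 20% × ($161,500 − $86,000) = $95,000 − $15,100 = $79,900
  Base: $161,500 − $79,900 = $81,600
  $81,600 × 19% = $15,504

Regular tax:
  $19,000 × 7% = $1,330
  $13,000 × 12% = $1,560
  $69,100 × 17% = $11,747
  → $14,637
  Less childcare facility credit $8,000 → $6,637

$15,504 > $6,637, so the book-profits minimum tax is the binding amount.

$15,504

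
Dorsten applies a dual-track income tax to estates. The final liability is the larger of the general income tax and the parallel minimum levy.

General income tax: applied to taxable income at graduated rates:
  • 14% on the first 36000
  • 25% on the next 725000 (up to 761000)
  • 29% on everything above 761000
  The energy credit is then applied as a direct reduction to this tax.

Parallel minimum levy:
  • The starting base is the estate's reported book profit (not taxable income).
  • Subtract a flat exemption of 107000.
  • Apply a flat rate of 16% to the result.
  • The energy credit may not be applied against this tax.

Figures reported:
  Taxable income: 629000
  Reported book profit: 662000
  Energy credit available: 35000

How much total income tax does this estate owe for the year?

Parallel minimum levy:
  Base (reported book profit): 662000
  Less exemption 107000 → base 555000
  555000 × 16% = 88800

General income tax:
  36000 × 14% = 5040
  593000 × 25% = 148250
  → 153290
  Less energy credit 35000 → 118290

118290 > 88800, so the general income tax governs.

118290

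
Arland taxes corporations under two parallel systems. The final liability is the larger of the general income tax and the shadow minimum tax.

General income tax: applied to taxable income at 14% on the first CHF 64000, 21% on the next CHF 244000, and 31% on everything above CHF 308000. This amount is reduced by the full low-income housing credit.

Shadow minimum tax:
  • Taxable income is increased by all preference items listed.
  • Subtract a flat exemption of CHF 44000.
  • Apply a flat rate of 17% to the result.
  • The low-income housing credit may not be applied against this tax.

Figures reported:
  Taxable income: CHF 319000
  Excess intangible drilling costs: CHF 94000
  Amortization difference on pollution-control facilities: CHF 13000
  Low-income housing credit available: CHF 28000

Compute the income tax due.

CHF 64940

Shadow minimum tax:
  Adjusted income: CHF 319000 + CHF 94000 + CHF 13000 = CHF 426000
  Less exemption CHF 44000 → base CHF 382000
  CHF 382000 × 17% = CHF 64940

General income tax:
  CHF 64000 × 14% = CHF 8960
  CHF 244000 × 21% = CHF 51240
  CHF 11000 × 31% = CHF 3410
  → CHF 63610
  Less low-income housing credit CHF 28000 → CHF 35610

CHF 64940 > CHF 35610, so the shadow minimum tax is the binding amount.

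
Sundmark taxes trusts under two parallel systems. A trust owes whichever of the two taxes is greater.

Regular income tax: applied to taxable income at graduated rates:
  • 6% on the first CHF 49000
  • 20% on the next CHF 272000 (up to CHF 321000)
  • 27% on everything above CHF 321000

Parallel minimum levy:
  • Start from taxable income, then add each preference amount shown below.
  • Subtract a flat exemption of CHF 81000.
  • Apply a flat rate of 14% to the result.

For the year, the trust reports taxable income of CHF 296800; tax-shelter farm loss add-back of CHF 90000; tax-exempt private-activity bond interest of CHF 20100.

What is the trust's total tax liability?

CHF 52500

Regular income tax:
  CHF 49000 × 6% = CHF 2940
  CHF 247800 × 20% = CHF 49560
  → CHF 52500

Parallel minimum levy:
  Adjusted income: CHF 296800 + CHF 90000 + CHF 20100 = CHF 406900
  Less exemption CHF 81000 → base CHF 325900
  CHF 325900 × 14% = CHF 45626

CHF 52500 > CHF 45626, so the regular income tax governs.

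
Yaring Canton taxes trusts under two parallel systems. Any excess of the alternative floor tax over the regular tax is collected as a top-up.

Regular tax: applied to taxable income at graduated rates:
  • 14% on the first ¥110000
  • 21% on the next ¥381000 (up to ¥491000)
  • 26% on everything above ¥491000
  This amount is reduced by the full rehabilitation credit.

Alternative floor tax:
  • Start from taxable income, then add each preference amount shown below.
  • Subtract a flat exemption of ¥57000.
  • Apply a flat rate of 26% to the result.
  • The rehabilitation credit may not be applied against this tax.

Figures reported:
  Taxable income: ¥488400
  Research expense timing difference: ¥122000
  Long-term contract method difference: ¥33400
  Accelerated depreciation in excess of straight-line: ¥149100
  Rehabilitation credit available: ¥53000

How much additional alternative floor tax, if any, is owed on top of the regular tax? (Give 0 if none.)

¥149470

Regular tax:
  ¥110000 × 14% = ¥15400
  ¥378400 × 21% = ¥79464
  → ¥94864
  Less rehabilitation credit ¥53000 → ¥41864

Alternative floor tax:
  Adjusted income: ¥488400 + ¥122000 + ¥33400 + ¥149100 = ¥792900
  Less exemption ¥57000 → base ¥735900
  ¥735900 × 26% = ¥191334

Excess of alternative floor tax over regular tax: ¥191334 − ¥41864 = ¥149470.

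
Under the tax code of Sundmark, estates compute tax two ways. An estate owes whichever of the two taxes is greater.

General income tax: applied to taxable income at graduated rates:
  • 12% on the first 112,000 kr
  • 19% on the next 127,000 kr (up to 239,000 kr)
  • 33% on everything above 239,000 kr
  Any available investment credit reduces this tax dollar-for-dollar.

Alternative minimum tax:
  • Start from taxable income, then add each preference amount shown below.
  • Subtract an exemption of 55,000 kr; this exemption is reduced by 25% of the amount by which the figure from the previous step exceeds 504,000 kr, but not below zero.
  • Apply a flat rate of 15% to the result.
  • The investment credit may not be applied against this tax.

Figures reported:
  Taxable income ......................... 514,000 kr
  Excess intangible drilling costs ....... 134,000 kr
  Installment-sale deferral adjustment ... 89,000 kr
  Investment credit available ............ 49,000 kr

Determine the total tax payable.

General income tax:
  112,000 kr × 12% = 13,440 kr
  127,000 kr × 19% = 24,130 kr
  275,000 kr × 33% = 90,750 kr
  → 128,320 kr
  Less investment credit 49,000 kr → 79,320 kr

Alternative minimum tax:
  Adjusted income: 514,000 kr + 134,000 kr + 89,000 kr = 737,000 kr
  Exemption: 25% × (737,000 kr − 504,000 kr) = 58,250 kr ≥ 55,000 kr, so the exemption is fully phased out
  Base: 737,000 kr − 0 kr = 737,000 kr
  737,000 kr × 15% = 110,550 kr

110,550 kr > 79,320 kr, so the alternative minimum tax is the binding amount.

110,550 kr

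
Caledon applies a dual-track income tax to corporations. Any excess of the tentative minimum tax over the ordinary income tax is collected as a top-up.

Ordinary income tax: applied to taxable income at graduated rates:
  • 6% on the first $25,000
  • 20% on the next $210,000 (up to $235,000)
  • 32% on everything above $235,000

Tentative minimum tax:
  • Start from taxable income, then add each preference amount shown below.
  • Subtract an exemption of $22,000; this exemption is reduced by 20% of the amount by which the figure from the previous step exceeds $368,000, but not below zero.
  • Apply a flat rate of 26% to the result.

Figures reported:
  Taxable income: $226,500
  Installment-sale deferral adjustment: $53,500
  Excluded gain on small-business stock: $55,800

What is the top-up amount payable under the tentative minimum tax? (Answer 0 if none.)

$39,788

Ordinary income tax:
  $25,000 × 6% = $1,500
  $201,500 × 20% = $40,300
  → $41,800

Tentative minimum tax:
  Adjusted income: $226,500 + $53,500 + $55,800 = $335,800
  Exemption: $335,800 ≤ $368,000, so full $22,000 applies
  Base: $335,800 − $22,000 = $313,800
  $313,800 × 26% = $81,588

Excess of tentative minimum tax over ordinary income tax: $81,588 − $41,800 = $39,788.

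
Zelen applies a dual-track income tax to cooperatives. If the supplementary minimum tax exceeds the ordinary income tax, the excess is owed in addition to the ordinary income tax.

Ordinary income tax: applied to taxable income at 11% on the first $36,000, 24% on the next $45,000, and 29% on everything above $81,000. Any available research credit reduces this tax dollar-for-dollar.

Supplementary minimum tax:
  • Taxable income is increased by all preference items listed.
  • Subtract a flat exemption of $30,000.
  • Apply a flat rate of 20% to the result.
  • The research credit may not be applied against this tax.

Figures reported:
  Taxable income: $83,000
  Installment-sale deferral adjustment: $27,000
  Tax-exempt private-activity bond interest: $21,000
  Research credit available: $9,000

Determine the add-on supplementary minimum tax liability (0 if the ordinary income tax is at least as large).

$13,860

Supplementary minimum tax:
  Adjusted income: $83,000 + $27,000 + $21,000 = $131,000
  Less exemption $30,000 → base $101,000
  $101,000 × 20% = $20,200

Ordinary income tax:
  $36,000 × 11% = $3,960
  $45,000 × 24% = $10,800
  $2,000 × 29% = $580
  → $15,340
  Less research credit $9,000 → $6,340

Excess of supplementary minimum tax over ordinary income tax: $20,200 − $6,340 = $13,860.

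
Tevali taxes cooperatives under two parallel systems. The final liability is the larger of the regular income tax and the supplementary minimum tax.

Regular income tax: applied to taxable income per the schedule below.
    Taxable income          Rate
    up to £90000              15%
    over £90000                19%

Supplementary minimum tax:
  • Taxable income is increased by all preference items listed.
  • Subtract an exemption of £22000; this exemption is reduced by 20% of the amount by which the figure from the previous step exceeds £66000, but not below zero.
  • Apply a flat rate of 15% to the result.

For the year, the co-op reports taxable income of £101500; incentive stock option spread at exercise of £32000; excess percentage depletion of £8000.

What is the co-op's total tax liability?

Supplementary minimum tax:
  Adjusted income: £101500 + £32000 + £8000 = £141500
  Exemption: £22000 − 20% × (£141500 − £66000) = £22000 − £15100 = £6900
  Base: £141500 − £6900 = £134600
  £134600 × 15% = £20190

Regular income tax:
  £90000 × 15% = £13500
  £11500 × 19% = £2185
  → £15685

£20190 > £15685, so the supplementary minimum tax is the binding amount.

£20190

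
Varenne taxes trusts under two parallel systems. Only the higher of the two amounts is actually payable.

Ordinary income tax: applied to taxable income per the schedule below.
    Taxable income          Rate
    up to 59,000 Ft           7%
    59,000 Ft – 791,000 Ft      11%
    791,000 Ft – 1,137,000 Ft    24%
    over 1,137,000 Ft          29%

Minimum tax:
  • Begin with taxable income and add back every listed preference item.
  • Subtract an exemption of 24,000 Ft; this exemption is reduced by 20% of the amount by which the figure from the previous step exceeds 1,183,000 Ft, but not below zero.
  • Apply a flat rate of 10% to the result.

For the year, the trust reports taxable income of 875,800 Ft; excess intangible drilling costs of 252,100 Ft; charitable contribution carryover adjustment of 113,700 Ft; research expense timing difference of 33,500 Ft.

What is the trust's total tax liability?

Minimum tax:
  Adjusted income: 875,800 Ft + 252,100 Ft + 113,700 Ft + 33,500 Ft = 1,275,100 Ft
  Exemption: 24,000 Ft − 20% × (1,275,100 Ft − 1,183,000 Ft) = 24,000 Ft − 18,420 Ft = 5,580 Ft
  Base: 1,275,100 Ft − 5,580 Ft = 1,269,520 Ft
  1,269,520 Ft × 10% = 126,952 Ft

Ordinary income tax:
  59,000 Ft × 7% = 4,130 Ft
  732,000 Ft × 11% = 80,520 Ft
  84,800 Ft × 24% = 20,352 Ft
  → 105,002 Ft

126,952 Ft > 105,002 Ft, so the minimum tax is the binding amount.

126,952 Ft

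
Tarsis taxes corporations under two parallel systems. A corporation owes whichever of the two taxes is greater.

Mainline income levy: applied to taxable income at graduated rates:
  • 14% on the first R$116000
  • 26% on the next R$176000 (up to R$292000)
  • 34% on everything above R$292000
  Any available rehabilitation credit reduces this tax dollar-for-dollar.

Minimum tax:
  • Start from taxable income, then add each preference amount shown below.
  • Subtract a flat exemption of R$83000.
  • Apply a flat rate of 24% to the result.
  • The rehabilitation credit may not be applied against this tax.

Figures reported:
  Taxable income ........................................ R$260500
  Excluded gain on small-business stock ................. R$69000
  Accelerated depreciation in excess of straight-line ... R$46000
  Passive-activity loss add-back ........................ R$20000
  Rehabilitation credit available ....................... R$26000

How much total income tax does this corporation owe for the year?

R$75000

Mainline income levy:
  R$116000 × 14% = R$16240
  R$144500 × 26% = R$37570
  → R$53810
  Less rehabilitation credit R$26000 → R$27810

Minimum tax:
  Adjusted income: R$260500 + R$69000 + R$46000 + R$20000 = R$395500
  Less exemption R$83000 → base R$312500
  R$312500 × 24% = R$75000

R$75000 > R$27810, so the minimum tax is the binding amount.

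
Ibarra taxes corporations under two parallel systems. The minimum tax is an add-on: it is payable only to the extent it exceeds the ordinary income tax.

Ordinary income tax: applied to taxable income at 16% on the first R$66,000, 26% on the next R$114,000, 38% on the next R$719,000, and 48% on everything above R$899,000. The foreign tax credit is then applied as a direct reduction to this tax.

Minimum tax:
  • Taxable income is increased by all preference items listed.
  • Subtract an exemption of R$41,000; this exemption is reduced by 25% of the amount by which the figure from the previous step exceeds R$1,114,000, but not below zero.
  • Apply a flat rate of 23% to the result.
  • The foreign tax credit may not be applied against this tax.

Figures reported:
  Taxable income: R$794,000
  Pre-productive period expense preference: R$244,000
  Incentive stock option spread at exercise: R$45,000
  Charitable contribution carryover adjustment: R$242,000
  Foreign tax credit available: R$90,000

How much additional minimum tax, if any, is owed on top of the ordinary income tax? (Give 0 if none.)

Ordinary income tax:
  R$66,000 × 16% = R$10,560
  R$114,000 × 26% = R$29,640
  R$614,000 × 38% = R$233,320
  → R$273,520
  Less foreign tax credit R$90,000 → R$183,520

Minimum tax:
  Adjusted income: R$794,000 + R$244,000 + R$45,000 + R$242,000 = R$1,325,000
  Exemption: 25% × (R$1,325,000 − R$1,114,000) = R$52,750 ≥ R$41,000, so the exemption is fully phased out
  Base: R$1,325,000 − R$0 = R$1,325,000
  R$1,325,000 × 23% = R$304,750

Excess of minimum tax over ordinary income tax: R$304,750 − R$183,520 = R$121,230.

R$121,230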